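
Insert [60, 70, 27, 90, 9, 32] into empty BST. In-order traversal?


Insert 60: root
Insert 70: R from 60
Insert 27: L from 60
Insert 90: R from 60 -> R from 70
Insert 9: L from 60 -> L from 27
Insert 32: L from 60 -> R from 27

In-order: [9, 27, 32, 60, 70, 90]


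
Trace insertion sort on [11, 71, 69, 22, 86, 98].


Initial: [11, 71, 69, 22, 86, 98]
Insert 71: [11, 71, 69, 22, 86, 98]
Insert 69: [11, 69, 71, 22, 86, 98]
Insert 22: [11, 22, 69, 71, 86, 98]
Insert 86: [11, 22, 69, 71, 86, 98]
Insert 98: [11, 22, 69, 71, 86, 98]

Sorted: [11, 22, 69, 71, 86, 98]


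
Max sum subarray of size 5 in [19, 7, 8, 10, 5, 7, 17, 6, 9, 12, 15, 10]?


[0:5]: 49
[1:6]: 37
[2:7]: 47
[3:8]: 45
[4:9]: 44
[5:10]: 51
[6:11]: 59
[7:12]: 52

Max: 59 at [6:11]


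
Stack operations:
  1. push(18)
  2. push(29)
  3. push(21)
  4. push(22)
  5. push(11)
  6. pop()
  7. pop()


push(18) -> [18]
push(29) -> [18, 29]
push(21) -> [18, 29, 21]
push(22) -> [18, 29, 21, 22]
push(11) -> [18, 29, 21, 22, 11]
pop()->11, [18, 29, 21, 22]
pop()->22, [18, 29, 21]

Final stack: [18, 29, 21]


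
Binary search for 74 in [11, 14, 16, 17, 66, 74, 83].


Step 1: lo=0, hi=6, mid=3, val=17
Step 2: lo=4, hi=6, mid=5, val=74

Found at index 5


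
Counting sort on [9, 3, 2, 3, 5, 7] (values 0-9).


Input: [9, 3, 2, 3, 5, 7]
Counts: [0, 0, 1, 2, 0, 1, 0, 1, 0, 1]

Sorted: [2, 3, 3, 5, 7, 9]


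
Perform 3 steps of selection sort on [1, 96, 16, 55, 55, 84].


Initial: [1, 96, 16, 55, 55, 84]
Step 1: min=1 at 0
  Swap: [1, 96, 16, 55, 55, 84]
Step 2: min=16 at 2
  Swap: [1, 16, 96, 55, 55, 84]
Step 3: min=55 at 3
  Swap: [1, 16, 55, 96, 55, 84]

After 3 steps: [1, 16, 55, 96, 55, 84]


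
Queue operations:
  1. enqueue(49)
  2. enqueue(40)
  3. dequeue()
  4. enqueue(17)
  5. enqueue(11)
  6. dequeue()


enqueue(49) -> [49]
enqueue(40) -> [49, 40]
dequeue()->49, [40]
enqueue(17) -> [40, 17]
enqueue(11) -> [40, 17, 11]
dequeue()->40, [17, 11]

Final queue: [17, 11]


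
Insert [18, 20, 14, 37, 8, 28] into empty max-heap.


Insert 18: [18]
Insert 20: [20, 18]
Insert 14: [20, 18, 14]
Insert 37: [37, 20, 14, 18]
Insert 8: [37, 20, 14, 18, 8]
Insert 28: [37, 20, 28, 18, 8, 14]

Final heap: [37, 20, 28, 18, 8, 14]


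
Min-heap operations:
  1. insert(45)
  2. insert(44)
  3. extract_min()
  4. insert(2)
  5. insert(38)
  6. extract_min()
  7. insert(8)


insert(45) -> [45]
insert(44) -> [44, 45]
extract_min()->44, [45]
insert(2) -> [2, 45]
insert(38) -> [2, 45, 38]
extract_min()->2, [38, 45]
insert(8) -> [8, 45, 38]

Final heap: [8, 45, 38]


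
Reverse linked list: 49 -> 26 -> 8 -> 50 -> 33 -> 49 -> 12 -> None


Step 1: curr=49, set curr.next=prev(None) | reversed so far: 49
Step 2: curr=26, set curr.next=prev(49) | reversed so far: 26 -> 49
Step 3: curr=8, set curr.next=prev(26) | reversed so far: 8 -> 26 -> 49
Step 4: curr=50, set curr.next=prev(8) | reversed so far: 50 -> 8 -> 26 -> 49
Step 5: curr=33, set curr.next=prev(50) | reversed so far: 33 -> 50 -> 8 -> 26 -> 49
Step 6: curr=49, set curr.next=prev(33) | reversed so far: 49 -> 33 -> 50 -> 8 -> 26 -> 49
Step 7: curr=12, set curr.next=prev(49) | reversed so far: 12 -> 49 -> 33 -> 50 -> 8 -> 26 -> 49

12 -> 49 -> 33 -> 50 -> 8 -> 26 -> 49 -> None


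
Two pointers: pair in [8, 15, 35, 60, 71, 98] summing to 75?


lo=0(8)+hi=5(98)=106
lo=0(8)+hi=4(71)=79
lo=0(8)+hi=3(60)=68
lo=1(15)+hi=3(60)=75

Yes: 15+60=75


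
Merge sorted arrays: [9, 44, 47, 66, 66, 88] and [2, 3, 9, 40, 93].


Take 2 from B
Take 3 from B
Take 9 from A
Take 9 from B
Take 40 from B
Take 44 from A
Take 47 from A
Take 66 from A
Take 66 from A
Take 88 from A

Merged: [2, 3, 9, 9, 40, 44, 47, 66, 66, 88, 93]


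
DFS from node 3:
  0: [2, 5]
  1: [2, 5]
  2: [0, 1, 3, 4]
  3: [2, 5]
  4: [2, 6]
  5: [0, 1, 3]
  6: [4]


Visit 3, push [5, 2]
Visit 2, push [4, 1, 0]
Visit 0, push [5]
Visit 5, push [1]
Visit 1, push []
Visit 4, push [6]
Visit 6, push []

DFS order: [3, 2, 0, 5, 1, 4, 6]


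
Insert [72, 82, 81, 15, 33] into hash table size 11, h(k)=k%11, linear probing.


Insert 72: h=6 -> slot 6
Insert 82: h=5 -> slot 5
Insert 81: h=4 -> slot 4
Insert 15: h=4, 3 probes -> slot 7
Insert 33: h=0 -> slot 0

Table: [33, None, None, None, 81, 82, 72, 15, None, None, None]


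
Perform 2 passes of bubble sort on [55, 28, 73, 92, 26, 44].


Initial: [55, 28, 73, 92, 26, 44]
Pass 1: [28, 55, 73, 26, 44, 92] (3 swaps)
Pass 2: [28, 55, 26, 44, 73, 92] (2 swaps)

After 2 passes: [28, 55, 26, 44, 73, 92]


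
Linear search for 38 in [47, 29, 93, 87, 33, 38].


i=0: 47!=38
i=1: 29!=38
i=2: 93!=38
i=3: 87!=38
i=4: 33!=38
i=5: 38==38 found!

Found at 5, 6 comps


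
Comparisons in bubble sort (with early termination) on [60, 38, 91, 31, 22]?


Algorithm: bubble sort (with early termination)
Input: [60, 38, 91, 31, 22]
Sorted: [22, 31, 38, 60, 91]

10


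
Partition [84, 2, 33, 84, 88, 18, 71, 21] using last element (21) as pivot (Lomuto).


Pivot: 21
  2 <= 21: swap -> [2, 84, 33, 84, 88, 18, 71, 21]
  18 <= 21: swap -> [2, 18, 33, 84, 88, 84, 71, 21]
Place pivot at 2: [2, 18, 21, 84, 88, 84, 71, 33]

Partitioned: [2, 18, 21, 84, 88, 84, 71, 33]


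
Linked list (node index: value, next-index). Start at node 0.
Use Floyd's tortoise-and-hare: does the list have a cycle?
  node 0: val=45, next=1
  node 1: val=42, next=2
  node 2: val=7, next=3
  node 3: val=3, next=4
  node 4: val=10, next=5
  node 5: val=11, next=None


Floyd's tortoise (slow, +1) and hare (fast, +2):
  init: slow=0, fast=0
  step 1: slow=1, fast=2
  step 2: slow=2, fast=4
  step 3: fast 4->5->None, no cycle

Cycle: no


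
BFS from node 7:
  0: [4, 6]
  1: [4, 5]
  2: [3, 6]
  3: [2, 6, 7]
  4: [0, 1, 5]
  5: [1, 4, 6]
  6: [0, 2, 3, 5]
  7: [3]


Visit 7, enqueue [3]
Visit 3, enqueue [2, 6]
Visit 2, enqueue []
Visit 6, enqueue [0, 5]
Visit 0, enqueue [4]
Visit 5, enqueue [1]
Visit 4, enqueue []
Visit 1, enqueue []

BFS order: [7, 3, 2, 6, 0, 5, 4, 1]


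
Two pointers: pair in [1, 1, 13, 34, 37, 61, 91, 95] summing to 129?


lo=0(1)+hi=7(95)=96
lo=1(1)+hi=7(95)=96
lo=2(13)+hi=7(95)=108
lo=3(34)+hi=7(95)=129

Yes: 34+95=129


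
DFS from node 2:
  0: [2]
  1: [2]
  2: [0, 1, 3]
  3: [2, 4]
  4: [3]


Visit 2, push [3, 1, 0]
Visit 0, push []
Visit 1, push []
Visit 3, push [4]
Visit 4, push []

DFS order: [2, 0, 1, 3, 4]


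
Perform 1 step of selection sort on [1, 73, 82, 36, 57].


Initial: [1, 73, 82, 36, 57]
Step 1: min=1 at 0
  Swap: [1, 73, 82, 36, 57]

After 1 step: [1, 73, 82, 36, 57]


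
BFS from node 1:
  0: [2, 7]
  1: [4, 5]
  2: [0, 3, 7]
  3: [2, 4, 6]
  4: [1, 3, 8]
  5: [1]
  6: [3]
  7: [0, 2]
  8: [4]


Visit 1, enqueue [4, 5]
Visit 4, enqueue [3, 8]
Visit 5, enqueue []
Visit 3, enqueue [2, 6]
Visit 8, enqueue []
Visit 2, enqueue [0, 7]
Visit 6, enqueue []
Visit 0, enqueue []
Visit 7, enqueue []

BFS order: [1, 4, 5, 3, 8, 2, 6, 0, 7]


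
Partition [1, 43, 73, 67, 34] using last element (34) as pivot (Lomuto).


Pivot: 34
  1 <= 34: advance i (no swap)
Place pivot at 1: [1, 34, 73, 67, 43]

Partitioned: [1, 34, 73, 67, 43]


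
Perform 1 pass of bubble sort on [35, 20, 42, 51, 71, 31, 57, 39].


Initial: [35, 20, 42, 51, 71, 31, 57, 39]
Pass 1: [20, 35, 42, 51, 31, 57, 39, 71] (4 swaps)

After 1 pass: [20, 35, 42, 51, 31, 57, 39, 71]


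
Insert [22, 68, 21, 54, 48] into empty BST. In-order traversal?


Insert 22: root
Insert 68: R from 22
Insert 21: L from 22
Insert 54: R from 22 -> L from 68
Insert 48: R from 22 -> L from 68 -> L from 54

In-order: [21, 22, 48, 54, 68]


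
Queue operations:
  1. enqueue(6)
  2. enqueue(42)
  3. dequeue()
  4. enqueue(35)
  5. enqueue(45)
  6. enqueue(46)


enqueue(6) -> [6]
enqueue(42) -> [6, 42]
dequeue()->6, [42]
enqueue(35) -> [42, 35]
enqueue(45) -> [42, 35, 45]
enqueue(46) -> [42, 35, 45, 46]

Final queue: [42, 35, 45, 46]


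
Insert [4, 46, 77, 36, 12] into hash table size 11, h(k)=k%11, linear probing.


Insert 4: h=4 -> slot 4
Insert 46: h=2 -> slot 2
Insert 77: h=0 -> slot 0
Insert 36: h=3 -> slot 3
Insert 12: h=1 -> slot 1

Table: [77, 12, 46, 36, 4, None, None, None, None, None, None]


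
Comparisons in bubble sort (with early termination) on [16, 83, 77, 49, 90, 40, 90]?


Algorithm: bubble sort (with early termination)
Input: [16, 83, 77, 49, 90, 40, 90]
Sorted: [16, 40, 49, 77, 83, 90, 90]

20


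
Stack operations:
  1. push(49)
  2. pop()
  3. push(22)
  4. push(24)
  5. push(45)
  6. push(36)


push(49) -> [49]
pop()->49, []
push(22) -> [22]
push(24) -> [22, 24]
push(45) -> [22, 24, 45]
push(36) -> [22, 24, 45, 36]

Final stack: [22, 24, 45, 36]


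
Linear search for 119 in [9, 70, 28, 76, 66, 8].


i=0: 9!=119
i=1: 70!=119
i=2: 28!=119
i=3: 76!=119
i=4: 66!=119
i=5: 8!=119

Not found, 6 comps


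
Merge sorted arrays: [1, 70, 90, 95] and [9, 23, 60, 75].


Take 1 from A
Take 9 from B
Take 23 from B
Take 60 from B
Take 70 from A
Take 75 from B

Merged: [1, 9, 23, 60, 70, 75, 90, 95]


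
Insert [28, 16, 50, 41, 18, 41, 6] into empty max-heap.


Insert 28: [28]
Insert 16: [28, 16]
Insert 50: [50, 16, 28]
Insert 41: [50, 41, 28, 16]
Insert 18: [50, 41, 28, 16, 18]
Insert 41: [50, 41, 41, 16, 18, 28]
Insert 6: [50, 41, 41, 16, 18, 28, 6]

Final heap: [50, 41, 41, 16, 18, 28, 6]


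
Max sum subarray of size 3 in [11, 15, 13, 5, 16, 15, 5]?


[0:3]: 39
[1:4]: 33
[2:5]: 34
[3:6]: 36
[4:7]: 36

Max: 39 at [0:3]


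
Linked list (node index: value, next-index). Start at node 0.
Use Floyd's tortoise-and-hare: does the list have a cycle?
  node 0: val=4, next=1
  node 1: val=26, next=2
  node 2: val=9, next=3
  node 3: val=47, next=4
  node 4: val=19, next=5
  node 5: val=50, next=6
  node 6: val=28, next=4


Floyd's tortoise (slow, +1) and hare (fast, +2):
  init: slow=0, fast=0
  step 1: slow=1, fast=2
  step 2: slow=2, fast=4
  step 3: slow=3, fast=6
  step 4: slow=4, fast=5
  step 5: slow=5, fast=4
  step 6: slow=6, fast=6
  slow == fast at node 6: cycle detected

Cycle: yes


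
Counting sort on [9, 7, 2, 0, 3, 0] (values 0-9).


Input: [9, 7, 2, 0, 3, 0]
Counts: [2, 0, 1, 1, 0, 0, 0, 1, 0, 1]

Sorted: [0, 0, 2, 3, 7, 9]


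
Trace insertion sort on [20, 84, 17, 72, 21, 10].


Initial: [20, 84, 17, 72, 21, 10]
Insert 84: [20, 84, 17, 72, 21, 10]
Insert 17: [17, 20, 84, 72, 21, 10]
Insert 72: [17, 20, 72, 84, 21, 10]
Insert 21: [17, 20, 21, 72, 84, 10]
Insert 10: [10, 17, 20, 21, 72, 84]

Sorted: [10, 17, 20, 21, 72, 84]


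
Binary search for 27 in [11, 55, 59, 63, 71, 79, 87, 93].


Step 1: lo=0, hi=7, mid=3, val=63
Step 2: lo=0, hi=2, mid=1, val=55
Step 3: lo=0, hi=0, mid=0, val=11

Not found


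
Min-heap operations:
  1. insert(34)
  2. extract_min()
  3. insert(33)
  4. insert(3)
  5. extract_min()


insert(34) -> [34]
extract_min()->34, []
insert(33) -> [33]
insert(3) -> [3, 33]
extract_min()->3, [33]

Final heap: [33]


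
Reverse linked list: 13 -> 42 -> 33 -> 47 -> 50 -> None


Step 1: curr=13, set curr.next=prev(None) | reversed so far: 13
Step 2: curr=42, set curr.next=prev(13) | reversed so far: 42 -> 13
Step 3: curr=33, set curr.next=prev(42) | reversed so far: 33 -> 42 -> 13
Step 4: curr=47, set curr.next=prev(33) | reversed so far: 47 -> 33 -> 42 -> 13
Step 5: curr=50, set curr.next=prev(47) | reversed so far: 50 -> 47 -> 33 -> 42 -> 13

50 -> 47 -> 33 -> 42 -> 13 -> None


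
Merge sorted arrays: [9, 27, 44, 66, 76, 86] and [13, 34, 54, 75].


Take 9 from A
Take 13 from B
Take 27 from A
Take 34 from B
Take 44 from A
Take 54 from B
Take 66 from A
Take 75 from B

Merged: [9, 13, 27, 34, 44, 54, 66, 75, 76, 86]


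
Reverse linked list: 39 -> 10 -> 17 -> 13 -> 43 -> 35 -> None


Step 1: curr=39, set curr.next=prev(None) | reversed so far: 39
Step 2: curr=10, set curr.next=prev(39) | reversed so far: 10 -> 39
Step 3: curr=17, set curr.next=prev(10) | reversed so far: 17 -> 10 -> 39
Step 4: curr=13, set curr.next=prev(17) | reversed so far: 13 -> 17 -> 10 -> 39
Step 5: curr=43, set curr.next=prev(13) | reversed so far: 43 -> 13 -> 17 -> 10 -> 39
Step 6: curr=35, set curr.next=prev(43) | reversed so far: 35 -> 43 -> 13 -> 17 -> 10 -> 39

35 -> 43 -> 13 -> 17 -> 10 -> 39 -> None


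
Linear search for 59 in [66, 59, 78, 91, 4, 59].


i=0: 66!=59
i=1: 59==59 found!

Found at 1, 2 comps


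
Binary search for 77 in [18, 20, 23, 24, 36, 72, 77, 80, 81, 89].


Step 1: lo=0, hi=9, mid=4, val=36
Step 2: lo=5, hi=9, mid=7, val=80
Step 3: lo=5, hi=6, mid=5, val=72
Step 4: lo=6, hi=6, mid=6, val=77

Found at index 6


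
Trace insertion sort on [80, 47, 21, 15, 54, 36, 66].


Initial: [80, 47, 21, 15, 54, 36, 66]
Insert 47: [47, 80, 21, 15, 54, 36, 66]
Insert 21: [21, 47, 80, 15, 54, 36, 66]
Insert 15: [15, 21, 47, 80, 54, 36, 66]
Insert 54: [15, 21, 47, 54, 80, 36, 66]
Insert 36: [15, 21, 36, 47, 54, 80, 66]
Insert 66: [15, 21, 36, 47, 54, 66, 80]

Sorted: [15, 21, 36, 47, 54, 66, 80]


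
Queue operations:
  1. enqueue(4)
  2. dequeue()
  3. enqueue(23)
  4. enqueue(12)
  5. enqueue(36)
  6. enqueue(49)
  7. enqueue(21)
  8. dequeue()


enqueue(4) -> [4]
dequeue()->4, []
enqueue(23) -> [23]
enqueue(12) -> [23, 12]
enqueue(36) -> [23, 12, 36]
enqueue(49) -> [23, 12, 36, 49]
enqueue(21) -> [23, 12, 36, 49, 21]
dequeue()->23, [12, 36, 49, 21]

Final queue: [12, 36, 49, 21]


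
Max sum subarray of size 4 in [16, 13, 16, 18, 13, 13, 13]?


[0:4]: 63
[1:5]: 60
[2:6]: 60
[3:7]: 57

Max: 63 at [0:4]


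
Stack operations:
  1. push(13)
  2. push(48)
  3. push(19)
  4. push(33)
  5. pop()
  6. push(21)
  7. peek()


push(13) -> [13]
push(48) -> [13, 48]
push(19) -> [13, 48, 19]
push(33) -> [13, 48, 19, 33]
pop()->33, [13, 48, 19]
push(21) -> [13, 48, 19, 21]
peek()->21

Final stack: [13, 48, 19, 21]


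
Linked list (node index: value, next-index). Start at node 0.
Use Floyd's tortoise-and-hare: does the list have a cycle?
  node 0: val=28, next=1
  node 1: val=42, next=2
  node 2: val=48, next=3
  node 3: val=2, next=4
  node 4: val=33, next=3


Floyd's tortoise (slow, +1) and hare (fast, +2):
  init: slow=0, fast=0
  step 1: slow=1, fast=2
  step 2: slow=2, fast=4
  step 3: slow=3, fast=4
  step 4: slow=4, fast=4
  slow == fast at node 4: cycle detected

Cycle: yes


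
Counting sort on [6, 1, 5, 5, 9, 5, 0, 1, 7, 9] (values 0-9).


Input: [6, 1, 5, 5, 9, 5, 0, 1, 7, 9]
Counts: [1, 2, 0, 0, 0, 3, 1, 1, 0, 2]

Sorted: [0, 1, 1, 5, 5, 5, 6, 7, 9, 9]


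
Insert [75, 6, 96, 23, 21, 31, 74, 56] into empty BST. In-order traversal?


Insert 75: root
Insert 6: L from 75
Insert 96: R from 75
Insert 23: L from 75 -> R from 6
Insert 21: L from 75 -> R from 6 -> L from 23
Insert 31: L from 75 -> R from 6 -> R from 23
Insert 74: L from 75 -> R from 6 -> R from 23 -> R from 31
Insert 56: L from 75 -> R from 6 -> R from 23 -> R from 31 -> L from 74

In-order: [6, 21, 23, 31, 56, 74, 75, 96]


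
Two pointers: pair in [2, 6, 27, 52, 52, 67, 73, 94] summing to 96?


lo=0(2)+hi=7(94)=96

Yes: 2+94=96


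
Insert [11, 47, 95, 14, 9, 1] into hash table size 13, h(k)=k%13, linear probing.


Insert 11: h=11 -> slot 11
Insert 47: h=8 -> slot 8
Insert 95: h=4 -> slot 4
Insert 14: h=1 -> slot 1
Insert 9: h=9 -> slot 9
Insert 1: h=1, 1 probes -> slot 2

Table: [None, 14, 1, None, 95, None, None, None, 47, 9, None, 11, None]


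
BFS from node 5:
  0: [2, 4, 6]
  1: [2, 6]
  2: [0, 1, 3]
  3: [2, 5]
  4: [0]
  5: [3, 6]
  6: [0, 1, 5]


Visit 5, enqueue [3, 6]
Visit 3, enqueue [2]
Visit 6, enqueue [0, 1]
Visit 2, enqueue []
Visit 0, enqueue [4]
Visit 1, enqueue []
Visit 4, enqueue []

BFS order: [5, 3, 6, 2, 0, 1, 4]


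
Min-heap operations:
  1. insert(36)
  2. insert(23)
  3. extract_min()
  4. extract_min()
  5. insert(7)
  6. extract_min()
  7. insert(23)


insert(36) -> [36]
insert(23) -> [23, 36]
extract_min()->23, [36]
extract_min()->36, []
insert(7) -> [7]
extract_min()->7, []
insert(23) -> [23]

Final heap: [23]


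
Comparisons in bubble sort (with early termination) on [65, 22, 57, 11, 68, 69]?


Algorithm: bubble sort (with early termination)
Input: [65, 22, 57, 11, 68, 69]
Sorted: [11, 22, 57, 65, 68, 69]

14


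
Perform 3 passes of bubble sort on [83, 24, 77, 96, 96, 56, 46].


Initial: [83, 24, 77, 96, 96, 56, 46]
Pass 1: [24, 77, 83, 96, 56, 46, 96] (4 swaps)
Pass 2: [24, 77, 83, 56, 46, 96, 96] (2 swaps)
Pass 3: [24, 77, 56, 46, 83, 96, 96] (2 swaps)

After 3 passes: [24, 77, 56, 46, 83, 96, 96]


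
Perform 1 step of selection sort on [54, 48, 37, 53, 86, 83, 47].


Initial: [54, 48, 37, 53, 86, 83, 47]
Step 1: min=37 at 2
  Swap: [37, 48, 54, 53, 86, 83, 47]

After 1 step: [37, 48, 54, 53, 86, 83, 47]


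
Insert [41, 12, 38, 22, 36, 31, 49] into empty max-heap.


Insert 41: [41]
Insert 12: [41, 12]
Insert 38: [41, 12, 38]
Insert 22: [41, 22, 38, 12]
Insert 36: [41, 36, 38, 12, 22]
Insert 31: [41, 36, 38, 12, 22, 31]
Insert 49: [49, 36, 41, 12, 22, 31, 38]

Final heap: [49, 36, 41, 12, 22, 31, 38]


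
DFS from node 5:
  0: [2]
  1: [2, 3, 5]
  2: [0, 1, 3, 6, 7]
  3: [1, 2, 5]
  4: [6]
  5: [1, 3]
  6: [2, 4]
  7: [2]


Visit 5, push [3, 1]
Visit 1, push [3, 2]
Visit 2, push [7, 6, 3, 0]
Visit 0, push []
Visit 3, push []
Visit 6, push [4]
Visit 4, push []
Visit 7, push []

DFS order: [5, 1, 2, 0, 3, 6, 4, 7]


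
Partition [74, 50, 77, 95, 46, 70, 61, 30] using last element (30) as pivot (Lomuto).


Pivot: 30
Place pivot at 0: [30, 50, 77, 95, 46, 70, 61, 74]

Partitioned: [30, 50, 77, 95, 46, 70, 61, 74]


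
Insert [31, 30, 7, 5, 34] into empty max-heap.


Insert 31: [31]
Insert 30: [31, 30]
Insert 7: [31, 30, 7]
Insert 5: [31, 30, 7, 5]
Insert 34: [34, 31, 7, 5, 30]

Final heap: [34, 31, 7, 5, 30]


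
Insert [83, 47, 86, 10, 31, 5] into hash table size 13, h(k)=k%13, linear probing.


Insert 83: h=5 -> slot 5
Insert 47: h=8 -> slot 8
Insert 86: h=8, 1 probes -> slot 9
Insert 10: h=10 -> slot 10
Insert 31: h=5, 1 probes -> slot 6
Insert 5: h=5, 2 probes -> slot 7

Table: [None, None, None, None, None, 83, 31, 5, 47, 86, 10, None, None]


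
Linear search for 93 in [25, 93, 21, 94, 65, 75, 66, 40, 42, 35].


i=0: 25!=93
i=1: 93==93 found!

Found at 1, 2 comps


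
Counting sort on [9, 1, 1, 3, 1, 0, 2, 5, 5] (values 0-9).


Input: [9, 1, 1, 3, 1, 0, 2, 5, 5]
Counts: [1, 3, 1, 1, 0, 2, 0, 0, 0, 1]

Sorted: [0, 1, 1, 1, 2, 3, 5, 5, 9]


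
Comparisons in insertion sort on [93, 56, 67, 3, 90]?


Algorithm: insertion sort
Input: [93, 56, 67, 3, 90]
Sorted: [3, 56, 67, 90, 93]

8


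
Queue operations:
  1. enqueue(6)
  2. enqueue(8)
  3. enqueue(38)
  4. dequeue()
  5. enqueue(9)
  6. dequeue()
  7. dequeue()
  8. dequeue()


enqueue(6) -> [6]
enqueue(8) -> [6, 8]
enqueue(38) -> [6, 8, 38]
dequeue()->6, [8, 38]
enqueue(9) -> [8, 38, 9]
dequeue()->8, [38, 9]
dequeue()->38, [9]
dequeue()->9, []

Final queue: []


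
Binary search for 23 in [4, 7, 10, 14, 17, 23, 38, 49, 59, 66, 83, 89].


Step 1: lo=0, hi=11, mid=5, val=23

Found at index 5


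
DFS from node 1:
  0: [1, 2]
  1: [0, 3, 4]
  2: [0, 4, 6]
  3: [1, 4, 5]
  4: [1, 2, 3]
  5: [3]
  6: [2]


Visit 1, push [4, 3, 0]
Visit 0, push [2]
Visit 2, push [6, 4]
Visit 4, push [3]
Visit 3, push [5]
Visit 5, push []
Visit 6, push []

DFS order: [1, 0, 2, 4, 3, 5, 6]


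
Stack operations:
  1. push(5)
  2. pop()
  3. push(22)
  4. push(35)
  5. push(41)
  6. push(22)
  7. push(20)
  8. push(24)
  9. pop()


push(5) -> [5]
pop()->5, []
push(22) -> [22]
push(35) -> [22, 35]
push(41) -> [22, 35, 41]
push(22) -> [22, 35, 41, 22]
push(20) -> [22, 35, 41, 22, 20]
push(24) -> [22, 35, 41, 22, 20, 24]
pop()->24, [22, 35, 41, 22, 20]

Final stack: [22, 35, 41, 22, 20]


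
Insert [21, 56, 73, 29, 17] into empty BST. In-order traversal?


Insert 21: root
Insert 56: R from 21
Insert 73: R from 21 -> R from 56
Insert 29: R from 21 -> L from 56
Insert 17: L from 21

In-order: [17, 21, 29, 56, 73]


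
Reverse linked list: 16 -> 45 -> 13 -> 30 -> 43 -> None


Step 1: curr=16, set curr.next=prev(None) | reversed so far: 16
Step 2: curr=45, set curr.next=prev(16) | reversed so far: 45 -> 16
Step 3: curr=13, set curr.next=prev(45) | reversed so far: 13 -> 45 -> 16
Step 4: curr=30, set curr.next=prev(13) | reversed so far: 30 -> 13 -> 45 -> 16
Step 5: curr=43, set curr.next=prev(30) | reversed so far: 43 -> 30 -> 13 -> 45 -> 16

43 -> 30 -> 13 -> 45 -> 16 -> None


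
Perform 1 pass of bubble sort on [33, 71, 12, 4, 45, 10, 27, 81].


Initial: [33, 71, 12, 4, 45, 10, 27, 81]
Pass 1: [33, 12, 4, 45, 10, 27, 71, 81] (5 swaps)

After 1 pass: [33, 12, 4, 45, 10, 27, 71, 81]


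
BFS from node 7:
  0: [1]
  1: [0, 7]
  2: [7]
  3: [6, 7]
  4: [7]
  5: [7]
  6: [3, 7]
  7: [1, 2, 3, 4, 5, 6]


Visit 7, enqueue [1, 2, 3, 4, 5, 6]
Visit 1, enqueue [0]
Visit 2, enqueue []
Visit 3, enqueue []
Visit 4, enqueue []
Visit 5, enqueue []
Visit 6, enqueue []
Visit 0, enqueue []

BFS order: [7, 1, 2, 3, 4, 5, 6, 0]


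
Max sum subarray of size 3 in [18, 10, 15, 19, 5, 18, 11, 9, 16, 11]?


[0:3]: 43
[1:4]: 44
[2:5]: 39
[3:6]: 42
[4:7]: 34
[5:8]: 38
[6:9]: 36
[7:10]: 36

Max: 44 at [1:4]


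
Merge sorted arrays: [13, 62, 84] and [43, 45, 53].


Take 13 from A
Take 43 from B
Take 45 from B
Take 53 from B

Merged: [13, 43, 45, 53, 62, 84]


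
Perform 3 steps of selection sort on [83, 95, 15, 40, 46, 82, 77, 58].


Initial: [83, 95, 15, 40, 46, 82, 77, 58]
Step 1: min=15 at 2
  Swap: [15, 95, 83, 40, 46, 82, 77, 58]
Step 2: min=40 at 3
  Swap: [15, 40, 83, 95, 46, 82, 77, 58]
Step 3: min=46 at 4
  Swap: [15, 40, 46, 95, 83, 82, 77, 58]

After 3 steps: [15, 40, 46, 95, 83, 82, 77, 58]


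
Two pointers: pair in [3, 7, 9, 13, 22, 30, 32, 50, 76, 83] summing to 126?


lo=0(3)+hi=9(83)=86
lo=1(7)+hi=9(83)=90
lo=2(9)+hi=9(83)=92
lo=3(13)+hi=9(83)=96
lo=4(22)+hi=9(83)=105
lo=5(30)+hi=9(83)=113
lo=6(32)+hi=9(83)=115
lo=7(50)+hi=9(83)=133
lo=7(50)+hi=8(76)=126

Yes: 50+76=126


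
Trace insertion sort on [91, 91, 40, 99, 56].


Initial: [91, 91, 40, 99, 56]
Insert 91: [91, 91, 40, 99, 56]
Insert 40: [40, 91, 91, 99, 56]
Insert 99: [40, 91, 91, 99, 56]
Insert 56: [40, 56, 91, 91, 99]

Sorted: [40, 56, 91, 91, 99]


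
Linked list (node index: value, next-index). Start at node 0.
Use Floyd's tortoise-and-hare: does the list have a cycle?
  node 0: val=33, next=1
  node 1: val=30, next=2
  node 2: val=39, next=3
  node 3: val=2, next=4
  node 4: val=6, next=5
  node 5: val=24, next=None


Floyd's tortoise (slow, +1) and hare (fast, +2):
  init: slow=0, fast=0
  step 1: slow=1, fast=2
  step 2: slow=2, fast=4
  step 3: fast 4->5->None, no cycle

Cycle: no


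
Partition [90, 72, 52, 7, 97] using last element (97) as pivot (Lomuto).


Pivot: 97
  90 <= 97: advance i (no swap)
  72 <= 97: advance i (no swap)
  52 <= 97: advance i (no swap)
  7 <= 97: advance i (no swap)
Place pivot at 4: [90, 72, 52, 7, 97]

Partitioned: [90, 72, 52, 7, 97]


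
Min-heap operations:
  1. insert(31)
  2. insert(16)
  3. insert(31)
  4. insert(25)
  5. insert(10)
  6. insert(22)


insert(31) -> [31]
insert(16) -> [16, 31]
insert(31) -> [16, 31, 31]
insert(25) -> [16, 25, 31, 31]
insert(10) -> [10, 16, 31, 31, 25]
insert(22) -> [10, 16, 22, 31, 25, 31]

Final heap: [10, 16, 22, 31, 25, 31]


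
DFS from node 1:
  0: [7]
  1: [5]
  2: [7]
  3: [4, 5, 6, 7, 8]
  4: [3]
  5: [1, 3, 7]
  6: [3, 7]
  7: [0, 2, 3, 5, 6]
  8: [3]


Visit 1, push [5]
Visit 5, push [7, 3]
Visit 3, push [8, 7, 6, 4]
Visit 4, push []
Visit 6, push [7]
Visit 7, push [2, 0]
Visit 0, push []
Visit 2, push []
Visit 8, push []

DFS order: [1, 5, 3, 4, 6, 7, 0, 2, 8]


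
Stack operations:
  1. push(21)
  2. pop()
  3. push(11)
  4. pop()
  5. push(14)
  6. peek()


push(21) -> [21]
pop()->21, []
push(11) -> [11]
pop()->11, []
push(14) -> [14]
peek()->14

Final stack: [14]


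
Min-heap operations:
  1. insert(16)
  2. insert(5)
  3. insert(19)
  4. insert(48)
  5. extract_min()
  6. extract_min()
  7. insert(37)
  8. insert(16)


insert(16) -> [16]
insert(5) -> [5, 16]
insert(19) -> [5, 16, 19]
insert(48) -> [5, 16, 19, 48]
extract_min()->5, [16, 48, 19]
extract_min()->16, [19, 48]
insert(37) -> [19, 48, 37]
insert(16) -> [16, 19, 37, 48]

Final heap: [16, 19, 37, 48]


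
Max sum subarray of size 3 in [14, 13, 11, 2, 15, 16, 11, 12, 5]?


[0:3]: 38
[1:4]: 26
[2:5]: 28
[3:6]: 33
[4:7]: 42
[5:8]: 39
[6:9]: 28

Max: 42 at [4:7]


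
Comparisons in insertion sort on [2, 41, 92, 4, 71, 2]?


Algorithm: insertion sort
Input: [2, 41, 92, 4, 71, 2]
Sorted: [2, 2, 4, 41, 71, 92]

12


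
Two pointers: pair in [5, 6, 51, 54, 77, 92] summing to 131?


lo=0(5)+hi=5(92)=97
lo=1(6)+hi=5(92)=98
lo=2(51)+hi=5(92)=143
lo=2(51)+hi=4(77)=128
lo=3(54)+hi=4(77)=131

Yes: 54+77=131


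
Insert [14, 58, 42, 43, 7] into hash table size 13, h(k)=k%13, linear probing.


Insert 14: h=1 -> slot 1
Insert 58: h=6 -> slot 6
Insert 42: h=3 -> slot 3
Insert 43: h=4 -> slot 4
Insert 7: h=7 -> slot 7

Table: [None, 14, None, 42, 43, None, 58, 7, None, None, None, None, None]


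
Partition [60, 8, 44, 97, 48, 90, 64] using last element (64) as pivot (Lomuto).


Pivot: 64
  60 <= 64: advance i (no swap)
  8 <= 64: advance i (no swap)
  44 <= 64: advance i (no swap)
  48 <= 64: swap -> [60, 8, 44, 48, 97, 90, 64]
Place pivot at 4: [60, 8, 44, 48, 64, 90, 97]

Partitioned: [60, 8, 44, 48, 64, 90, 97]


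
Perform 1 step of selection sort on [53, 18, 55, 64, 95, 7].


Initial: [53, 18, 55, 64, 95, 7]
Step 1: min=7 at 5
  Swap: [7, 18, 55, 64, 95, 53]

After 1 step: [7, 18, 55, 64, 95, 53]


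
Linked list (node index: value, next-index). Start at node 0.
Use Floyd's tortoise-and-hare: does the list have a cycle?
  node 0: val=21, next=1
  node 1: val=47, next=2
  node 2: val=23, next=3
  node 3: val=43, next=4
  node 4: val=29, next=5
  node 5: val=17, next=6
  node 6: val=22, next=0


Floyd's tortoise (slow, +1) and hare (fast, +2):
  init: slow=0, fast=0
  step 1: slow=1, fast=2
  step 2: slow=2, fast=4
  step 3: slow=3, fast=6
  step 4: slow=4, fast=1
  step 5: slow=5, fast=3
  step 6: slow=6, fast=5
  step 7: slow=0, fast=0
  slow == fast at node 0: cycle detected

Cycle: yes


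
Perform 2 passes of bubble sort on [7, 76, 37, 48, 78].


Initial: [7, 76, 37, 48, 78]
Pass 1: [7, 37, 48, 76, 78] (2 swaps)
Pass 2: [7, 37, 48, 76, 78] (0 swaps)

After 2 passes: [7, 37, 48, 76, 78]


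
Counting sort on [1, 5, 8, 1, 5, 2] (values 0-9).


Input: [1, 5, 8, 1, 5, 2]
Counts: [0, 2, 1, 0, 0, 2, 0, 0, 1, 0]

Sorted: [1, 1, 2, 5, 5, 8]


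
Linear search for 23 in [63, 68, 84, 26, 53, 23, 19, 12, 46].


i=0: 63!=23
i=1: 68!=23
i=2: 84!=23
i=3: 26!=23
i=4: 53!=23
i=5: 23==23 found!

Found at 5, 6 comps


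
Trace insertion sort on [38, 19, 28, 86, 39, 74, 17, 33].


Initial: [38, 19, 28, 86, 39, 74, 17, 33]
Insert 19: [19, 38, 28, 86, 39, 74, 17, 33]
Insert 28: [19, 28, 38, 86, 39, 74, 17, 33]
Insert 86: [19, 28, 38, 86, 39, 74, 17, 33]
Insert 39: [19, 28, 38, 39, 86, 74, 17, 33]
Insert 74: [19, 28, 38, 39, 74, 86, 17, 33]
Insert 17: [17, 19, 28, 38, 39, 74, 86, 33]
Insert 33: [17, 19, 28, 33, 38, 39, 74, 86]

Sorted: [17, 19, 28, 33, 38, 39, 74, 86]


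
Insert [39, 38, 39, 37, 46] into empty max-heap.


Insert 39: [39]
Insert 38: [39, 38]
Insert 39: [39, 38, 39]
Insert 37: [39, 38, 39, 37]
Insert 46: [46, 39, 39, 37, 38]

Final heap: [46, 39, 39, 37, 38]


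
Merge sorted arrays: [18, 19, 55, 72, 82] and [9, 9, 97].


Take 9 from B
Take 9 from B
Take 18 from A
Take 19 from A
Take 55 from A
Take 72 from A
Take 82 from A

Merged: [9, 9, 18, 19, 55, 72, 82, 97]


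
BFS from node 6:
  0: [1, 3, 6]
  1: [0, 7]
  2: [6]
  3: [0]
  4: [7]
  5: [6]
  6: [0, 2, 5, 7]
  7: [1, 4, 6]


Visit 6, enqueue [0, 2, 5, 7]
Visit 0, enqueue [1, 3]
Visit 2, enqueue []
Visit 5, enqueue []
Visit 7, enqueue [4]
Visit 1, enqueue []
Visit 3, enqueue []
Visit 4, enqueue []

BFS order: [6, 0, 2, 5, 7, 1, 3, 4]


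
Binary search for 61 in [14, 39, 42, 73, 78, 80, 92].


Step 1: lo=0, hi=6, mid=3, val=73
Step 2: lo=0, hi=2, mid=1, val=39
Step 3: lo=2, hi=2, mid=2, val=42

Not found


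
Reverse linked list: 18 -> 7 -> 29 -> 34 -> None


Step 1: curr=18, set curr.next=prev(None) | reversed so far: 18
Step 2: curr=7, set curr.next=prev(18) | reversed so far: 7 -> 18
Step 3: curr=29, set curr.next=prev(7) | reversed so far: 29 -> 7 -> 18
Step 4: curr=34, set curr.next=prev(29) | reversed so far: 34 -> 29 -> 7 -> 18

34 -> 29 -> 7 -> 18 -> None


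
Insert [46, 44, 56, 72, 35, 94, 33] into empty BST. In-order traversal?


Insert 46: root
Insert 44: L from 46
Insert 56: R from 46
Insert 72: R from 46 -> R from 56
Insert 35: L from 46 -> L from 44
Insert 94: R from 46 -> R from 56 -> R from 72
Insert 33: L from 46 -> L from 44 -> L from 35

In-order: [33, 35, 44, 46, 56, 72, 94]


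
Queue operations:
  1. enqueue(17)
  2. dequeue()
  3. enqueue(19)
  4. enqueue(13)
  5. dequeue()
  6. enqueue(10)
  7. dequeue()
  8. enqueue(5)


enqueue(17) -> [17]
dequeue()->17, []
enqueue(19) -> [19]
enqueue(13) -> [19, 13]
dequeue()->19, [13]
enqueue(10) -> [13, 10]
dequeue()->13, [10]
enqueue(5) -> [10, 5]

Final queue: [10, 5]


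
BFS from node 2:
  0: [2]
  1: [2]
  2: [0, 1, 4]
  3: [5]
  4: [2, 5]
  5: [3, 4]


Visit 2, enqueue [0, 1, 4]
Visit 0, enqueue []
Visit 1, enqueue []
Visit 4, enqueue [5]
Visit 5, enqueue [3]
Visit 3, enqueue []

BFS order: [2, 0, 1, 4, 5, 3]


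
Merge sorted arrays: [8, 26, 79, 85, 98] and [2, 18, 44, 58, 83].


Take 2 from B
Take 8 from A
Take 18 from B
Take 26 from A
Take 44 from B
Take 58 from B
Take 79 from A
Take 83 from B

Merged: [2, 8, 18, 26, 44, 58, 79, 83, 85, 98]


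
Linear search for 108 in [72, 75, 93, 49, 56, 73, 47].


i=0: 72!=108
i=1: 75!=108
i=2: 93!=108
i=3: 49!=108
i=4: 56!=108
i=5: 73!=108
i=6: 47!=108

Not found, 7 comps


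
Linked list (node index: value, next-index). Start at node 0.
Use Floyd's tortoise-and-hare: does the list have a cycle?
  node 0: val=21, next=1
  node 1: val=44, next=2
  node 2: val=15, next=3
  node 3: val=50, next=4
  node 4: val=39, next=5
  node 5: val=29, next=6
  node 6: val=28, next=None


Floyd's tortoise (slow, +1) and hare (fast, +2):
  init: slow=0, fast=0
  step 1: slow=1, fast=2
  step 2: slow=2, fast=4
  step 3: slow=3, fast=6
  step 4: fast -> None, no cycle

Cycle: no


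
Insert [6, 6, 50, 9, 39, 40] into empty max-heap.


Insert 6: [6]
Insert 6: [6, 6]
Insert 50: [50, 6, 6]
Insert 9: [50, 9, 6, 6]
Insert 39: [50, 39, 6, 6, 9]
Insert 40: [50, 39, 40, 6, 9, 6]

Final heap: [50, 39, 40, 6, 9, 6]


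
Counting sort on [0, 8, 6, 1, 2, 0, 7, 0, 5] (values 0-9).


Input: [0, 8, 6, 1, 2, 0, 7, 0, 5]
Counts: [3, 1, 1, 0, 0, 1, 1, 1, 1, 0]

Sorted: [0, 0, 0, 1, 2, 5, 6, 7, 8]


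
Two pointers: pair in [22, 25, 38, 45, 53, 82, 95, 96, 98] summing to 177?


lo=0(22)+hi=8(98)=120
lo=1(25)+hi=8(98)=123
lo=2(38)+hi=8(98)=136
lo=3(45)+hi=8(98)=143
lo=4(53)+hi=8(98)=151
lo=5(82)+hi=8(98)=180
lo=5(82)+hi=7(96)=178
lo=5(82)+hi=6(95)=177

Yes: 82+95=177


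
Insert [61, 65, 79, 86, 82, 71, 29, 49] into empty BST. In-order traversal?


Insert 61: root
Insert 65: R from 61
Insert 79: R from 61 -> R from 65
Insert 86: R from 61 -> R from 65 -> R from 79
Insert 82: R from 61 -> R from 65 -> R from 79 -> L from 86
Insert 71: R from 61 -> R from 65 -> L from 79
Insert 29: L from 61
Insert 49: L from 61 -> R from 29

In-order: [29, 49, 61, 65, 71, 79, 82, 86]


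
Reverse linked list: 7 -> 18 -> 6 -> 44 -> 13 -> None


Step 1: curr=7, set curr.next=prev(None) | reversed so far: 7
Step 2: curr=18, set curr.next=prev(7) | reversed so far: 18 -> 7
Step 3: curr=6, set curr.next=prev(18) | reversed so far: 6 -> 18 -> 7
Step 4: curr=44, set curr.next=prev(6) | reversed so far: 44 -> 6 -> 18 -> 7
Step 5: curr=13, set curr.next=prev(44) | reversed so far: 13 -> 44 -> 6 -> 18 -> 7

13 -> 44 -> 6 -> 18 -> 7 -> None


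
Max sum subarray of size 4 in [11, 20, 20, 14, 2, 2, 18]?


[0:4]: 65
[1:5]: 56
[2:6]: 38
[3:7]: 36

Max: 65 at [0:4]


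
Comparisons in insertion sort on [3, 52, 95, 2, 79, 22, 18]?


Algorithm: insertion sort
Input: [3, 52, 95, 2, 79, 22, 18]
Sorted: [2, 3, 18, 22, 52, 79, 95]

16


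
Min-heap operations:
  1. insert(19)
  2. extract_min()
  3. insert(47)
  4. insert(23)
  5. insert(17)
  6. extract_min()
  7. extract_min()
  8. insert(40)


insert(19) -> [19]
extract_min()->19, []
insert(47) -> [47]
insert(23) -> [23, 47]
insert(17) -> [17, 47, 23]
extract_min()->17, [23, 47]
extract_min()->23, [47]
insert(40) -> [40, 47]

Final heap: [40, 47]


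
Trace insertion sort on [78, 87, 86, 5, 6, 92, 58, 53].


Initial: [78, 87, 86, 5, 6, 92, 58, 53]
Insert 87: [78, 87, 86, 5, 6, 92, 58, 53]
Insert 86: [78, 86, 87, 5, 6, 92, 58, 53]
Insert 5: [5, 78, 86, 87, 6, 92, 58, 53]
Insert 6: [5, 6, 78, 86, 87, 92, 58, 53]
Insert 92: [5, 6, 78, 86, 87, 92, 58, 53]
Insert 58: [5, 6, 58, 78, 86, 87, 92, 53]
Insert 53: [5, 6, 53, 58, 78, 86, 87, 92]

Sorted: [5, 6, 53, 58, 78, 86, 87, 92]


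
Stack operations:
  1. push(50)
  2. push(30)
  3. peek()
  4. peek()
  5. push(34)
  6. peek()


push(50) -> [50]
push(30) -> [50, 30]
peek()->30
peek()->30
push(34) -> [50, 30, 34]
peek()->34

Final stack: [50, 30, 34]


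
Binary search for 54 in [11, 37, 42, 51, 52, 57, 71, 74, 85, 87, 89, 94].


Step 1: lo=0, hi=11, mid=5, val=57
Step 2: lo=0, hi=4, mid=2, val=42
Step 3: lo=3, hi=4, mid=3, val=51
Step 4: lo=4, hi=4, mid=4, val=52

Not found


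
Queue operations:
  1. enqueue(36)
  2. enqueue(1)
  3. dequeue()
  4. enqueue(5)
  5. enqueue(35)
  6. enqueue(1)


enqueue(36) -> [36]
enqueue(1) -> [36, 1]
dequeue()->36, [1]
enqueue(5) -> [1, 5]
enqueue(35) -> [1, 5, 35]
enqueue(1) -> [1, 5, 35, 1]

Final queue: [1, 5, 35, 1]


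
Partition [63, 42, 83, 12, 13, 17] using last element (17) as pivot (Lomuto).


Pivot: 17
  12 <= 17: swap -> [12, 42, 83, 63, 13, 17]
  13 <= 17: swap -> [12, 13, 83, 63, 42, 17]
Place pivot at 2: [12, 13, 17, 63, 42, 83]

Partitioned: [12, 13, 17, 63, 42, 83]


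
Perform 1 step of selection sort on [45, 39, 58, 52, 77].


Initial: [45, 39, 58, 52, 77]
Step 1: min=39 at 1
  Swap: [39, 45, 58, 52, 77]

After 1 step: [39, 45, 58, 52, 77]


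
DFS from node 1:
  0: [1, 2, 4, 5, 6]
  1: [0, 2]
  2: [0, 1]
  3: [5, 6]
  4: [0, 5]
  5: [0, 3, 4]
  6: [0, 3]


Visit 1, push [2, 0]
Visit 0, push [6, 5, 4, 2]
Visit 2, push []
Visit 4, push [5]
Visit 5, push [3]
Visit 3, push [6]
Visit 6, push []

DFS order: [1, 0, 2, 4, 5, 3, 6]


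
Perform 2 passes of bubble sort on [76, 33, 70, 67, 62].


Initial: [76, 33, 70, 67, 62]
Pass 1: [33, 70, 67, 62, 76] (4 swaps)
Pass 2: [33, 67, 62, 70, 76] (2 swaps)

After 2 passes: [33, 67, 62, 70, 76]


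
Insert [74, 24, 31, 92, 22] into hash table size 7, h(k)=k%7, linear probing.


Insert 74: h=4 -> slot 4
Insert 24: h=3 -> slot 3
Insert 31: h=3, 2 probes -> slot 5
Insert 92: h=1 -> slot 1
Insert 22: h=1, 1 probes -> slot 2

Table: [None, 92, 22, 24, 74, 31, None]


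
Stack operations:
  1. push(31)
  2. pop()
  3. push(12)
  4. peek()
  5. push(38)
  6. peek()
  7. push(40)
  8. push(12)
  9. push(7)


push(31) -> [31]
pop()->31, []
push(12) -> [12]
peek()->12
push(38) -> [12, 38]
peek()->38
push(40) -> [12, 38, 40]
push(12) -> [12, 38, 40, 12]
push(7) -> [12, 38, 40, 12, 7]

Final stack: [12, 38, 40, 12, 7]


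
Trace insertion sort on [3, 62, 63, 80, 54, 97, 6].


Initial: [3, 62, 63, 80, 54, 97, 6]
Insert 62: [3, 62, 63, 80, 54, 97, 6]
Insert 63: [3, 62, 63, 80, 54, 97, 6]
Insert 80: [3, 62, 63, 80, 54, 97, 6]
Insert 54: [3, 54, 62, 63, 80, 97, 6]
Insert 97: [3, 54, 62, 63, 80, 97, 6]
Insert 6: [3, 6, 54, 62, 63, 80, 97]

Sorted: [3, 6, 54, 62, 63, 80, 97]


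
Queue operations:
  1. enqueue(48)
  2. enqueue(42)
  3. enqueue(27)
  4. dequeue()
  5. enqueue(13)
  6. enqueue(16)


enqueue(48) -> [48]
enqueue(42) -> [48, 42]
enqueue(27) -> [48, 42, 27]
dequeue()->48, [42, 27]
enqueue(13) -> [42, 27, 13]
enqueue(16) -> [42, 27, 13, 16]

Final queue: [42, 27, 13, 16]


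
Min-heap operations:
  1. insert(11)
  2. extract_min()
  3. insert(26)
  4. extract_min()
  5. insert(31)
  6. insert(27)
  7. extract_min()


insert(11) -> [11]
extract_min()->11, []
insert(26) -> [26]
extract_min()->26, []
insert(31) -> [31]
insert(27) -> [27, 31]
extract_min()->27, [31]

Final heap: [31]


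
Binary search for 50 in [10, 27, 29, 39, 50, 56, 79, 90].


Step 1: lo=0, hi=7, mid=3, val=39
Step 2: lo=4, hi=7, mid=5, val=56
Step 3: lo=4, hi=4, mid=4, val=50

Found at index 4


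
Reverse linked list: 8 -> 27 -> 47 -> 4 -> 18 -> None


Step 1: curr=8, set curr.next=prev(None) | reversed so far: 8
Step 2: curr=27, set curr.next=prev(8) | reversed so far: 27 -> 8
Step 3: curr=47, set curr.next=prev(27) | reversed so far: 47 -> 27 -> 8
Step 4: curr=4, set curr.next=prev(47) | reversed so far: 4 -> 47 -> 27 -> 8
Step 5: curr=18, set curr.next=prev(4) | reversed so far: 18 -> 4 -> 47 -> 27 -> 8

18 -> 4 -> 47 -> 27 -> 8 -> None


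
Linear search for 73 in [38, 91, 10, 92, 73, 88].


i=0: 38!=73
i=1: 91!=73
i=2: 10!=73
i=3: 92!=73
i=4: 73==73 found!

Found at 4, 5 comps


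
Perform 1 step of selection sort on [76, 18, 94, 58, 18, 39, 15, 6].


Initial: [76, 18, 94, 58, 18, 39, 15, 6]
Step 1: min=6 at 7
  Swap: [6, 18, 94, 58, 18, 39, 15, 76]

After 1 step: [6, 18, 94, 58, 18, 39, 15, 76]


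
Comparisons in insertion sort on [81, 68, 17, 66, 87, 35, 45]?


Algorithm: insertion sort
Input: [81, 68, 17, 66, 87, 35, 45]
Sorted: [17, 35, 45, 66, 68, 81, 87]

17


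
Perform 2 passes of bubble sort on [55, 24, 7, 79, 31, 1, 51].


Initial: [55, 24, 7, 79, 31, 1, 51]
Pass 1: [24, 7, 55, 31, 1, 51, 79] (5 swaps)
Pass 2: [7, 24, 31, 1, 51, 55, 79] (4 swaps)

After 2 passes: [7, 24, 31, 1, 51, 55, 79]


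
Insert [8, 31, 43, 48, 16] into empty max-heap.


Insert 8: [8]
Insert 31: [31, 8]
Insert 43: [43, 8, 31]
Insert 48: [48, 43, 31, 8]
Insert 16: [48, 43, 31, 8, 16]

Final heap: [48, 43, 31, 8, 16]


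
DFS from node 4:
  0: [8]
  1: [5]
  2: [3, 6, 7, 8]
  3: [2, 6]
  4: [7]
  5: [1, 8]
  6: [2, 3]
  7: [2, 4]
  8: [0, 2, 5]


Visit 4, push [7]
Visit 7, push [2]
Visit 2, push [8, 6, 3]
Visit 3, push [6]
Visit 6, push []
Visit 8, push [5, 0]
Visit 0, push []
Visit 5, push [1]
Visit 1, push []

DFS order: [4, 7, 2, 3, 6, 8, 0, 5, 1]


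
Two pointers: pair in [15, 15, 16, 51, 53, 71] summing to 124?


lo=0(15)+hi=5(71)=86
lo=1(15)+hi=5(71)=86
lo=2(16)+hi=5(71)=87
lo=3(51)+hi=5(71)=122
lo=4(53)+hi=5(71)=124

Yes: 53+71=124


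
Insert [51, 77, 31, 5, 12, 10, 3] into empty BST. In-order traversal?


Insert 51: root
Insert 77: R from 51
Insert 31: L from 51
Insert 5: L from 51 -> L from 31
Insert 12: L from 51 -> L from 31 -> R from 5
Insert 10: L from 51 -> L from 31 -> R from 5 -> L from 12
Insert 3: L from 51 -> L from 31 -> L from 5

In-order: [3, 5, 10, 12, 31, 51, 77]


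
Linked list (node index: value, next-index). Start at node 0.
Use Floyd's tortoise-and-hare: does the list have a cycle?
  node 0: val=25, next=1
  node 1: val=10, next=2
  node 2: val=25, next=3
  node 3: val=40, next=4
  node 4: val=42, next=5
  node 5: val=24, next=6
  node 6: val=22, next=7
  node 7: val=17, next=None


Floyd's tortoise (slow, +1) and hare (fast, +2):
  init: slow=0, fast=0
  step 1: slow=1, fast=2
  step 2: slow=2, fast=4
  step 3: slow=3, fast=6
  step 4: fast 6->7->None, no cycle

Cycle: no


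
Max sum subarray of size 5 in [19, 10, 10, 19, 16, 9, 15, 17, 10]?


[0:5]: 74
[1:6]: 64
[2:7]: 69
[3:8]: 76
[4:9]: 67

Max: 76 at [3:8]


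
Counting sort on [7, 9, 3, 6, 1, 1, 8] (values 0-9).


Input: [7, 9, 3, 6, 1, 1, 8]
Counts: [0, 2, 0, 1, 0, 0, 1, 1, 1, 1]

Sorted: [1, 1, 3, 6, 7, 8, 9]
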